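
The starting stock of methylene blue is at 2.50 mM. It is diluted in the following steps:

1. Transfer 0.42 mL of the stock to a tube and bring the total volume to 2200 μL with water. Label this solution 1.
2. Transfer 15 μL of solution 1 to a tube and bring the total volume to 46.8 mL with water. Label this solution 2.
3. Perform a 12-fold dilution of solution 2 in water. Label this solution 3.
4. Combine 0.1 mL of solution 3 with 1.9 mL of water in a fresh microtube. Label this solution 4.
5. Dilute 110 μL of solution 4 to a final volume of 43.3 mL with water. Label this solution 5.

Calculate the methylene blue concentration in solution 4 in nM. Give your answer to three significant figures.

0.637 nM

Step 1: 0.42 mL brought to 2200 μL → factor 2.2/0.42 = 5.2381
Step 2: 15 μL brought to 46.8 mL → factor 46800/15 = 3120
Step 3: 12-fold → factor 12
Step 4: 0.1 mL + 1.9 mL = 2 mL total → factor 2/0.1 = 20
Dilution factor through solution 4 = 5.2381 × 3120 × 12 × 20 = 3.9223 × 10^6
[solution 4] = 2.50 mM / 3.9223 × 10^6 = 6.374 × 10^-7 mM = 0.637 nM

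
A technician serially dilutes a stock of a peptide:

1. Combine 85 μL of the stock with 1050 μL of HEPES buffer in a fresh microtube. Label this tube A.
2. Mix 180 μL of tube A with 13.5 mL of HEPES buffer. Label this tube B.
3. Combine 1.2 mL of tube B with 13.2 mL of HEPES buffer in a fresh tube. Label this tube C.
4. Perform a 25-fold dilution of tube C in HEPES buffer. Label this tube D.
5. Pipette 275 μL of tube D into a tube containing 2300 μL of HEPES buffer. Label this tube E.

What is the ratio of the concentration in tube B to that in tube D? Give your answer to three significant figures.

Step 1: 85 μL + 1050 μL = 1135 μL total → factor 1135/85 = 13.353
Step 2: 180 μL + 13.5 mL = 13680 μL total → factor 13680/180 = 76
Step 3: 1.2 mL + 13.2 mL = 14.4 mL total → factor 14.4/1.2 = 12
Step 4: 25-fold → factor 25
Dilution factor to tube B = 1014.8; to tube D = 3.0445 × 10^5
[tube B]/[tube D] = (factor to tube D)/(factor to tube B) = 3.0445 × 10^5/1014.8 = 300

300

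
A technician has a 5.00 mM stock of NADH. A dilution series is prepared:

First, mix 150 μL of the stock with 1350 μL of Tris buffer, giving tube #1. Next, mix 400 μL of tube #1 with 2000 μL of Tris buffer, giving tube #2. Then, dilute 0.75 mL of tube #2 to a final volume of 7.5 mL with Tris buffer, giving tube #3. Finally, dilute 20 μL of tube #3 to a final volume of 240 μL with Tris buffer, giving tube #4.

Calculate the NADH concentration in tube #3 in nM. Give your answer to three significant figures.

Step 1: 150 μL + 1350 μL = 1500 μL total → factor 1500/150 = 10
Step 2: 400 μL + 2000 μL = 2400 μL total → factor 2400/400 = 6
Step 3: 0.75 mL brought to 7.5 mL → factor 7.5/0.75 = 10
Dilution factor through tube #3 = 10 × 6 × 10 = 600
[tube #3] = 5.00 mM / 600 = 0.008333 mM = 8.33 × 10^3 nM

8.33 × 10^3 nM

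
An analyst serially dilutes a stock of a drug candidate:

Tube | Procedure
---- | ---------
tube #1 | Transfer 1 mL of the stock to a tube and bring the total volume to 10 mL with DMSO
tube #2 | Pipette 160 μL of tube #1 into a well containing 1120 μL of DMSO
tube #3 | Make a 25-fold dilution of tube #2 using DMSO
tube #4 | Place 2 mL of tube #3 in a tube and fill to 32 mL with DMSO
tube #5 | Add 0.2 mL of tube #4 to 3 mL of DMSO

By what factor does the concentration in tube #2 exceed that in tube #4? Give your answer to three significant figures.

400

Step 1: 1 mL brought to 10 mL → factor 10/1 = 10
Step 2: 160 μL + 1120 μL = 1280 μL total → factor 1280/160 = 8
Step 3: 25-fold → factor 25
Step 4: 2 mL brought to 32 mL → factor 32/2 = 16
Dilution factor to tube #2 = 80; to tube #4 = 32000
[tube #2]/[tube #4] = (factor to tube #4)/(factor to tube #2) = 32000/80 = 400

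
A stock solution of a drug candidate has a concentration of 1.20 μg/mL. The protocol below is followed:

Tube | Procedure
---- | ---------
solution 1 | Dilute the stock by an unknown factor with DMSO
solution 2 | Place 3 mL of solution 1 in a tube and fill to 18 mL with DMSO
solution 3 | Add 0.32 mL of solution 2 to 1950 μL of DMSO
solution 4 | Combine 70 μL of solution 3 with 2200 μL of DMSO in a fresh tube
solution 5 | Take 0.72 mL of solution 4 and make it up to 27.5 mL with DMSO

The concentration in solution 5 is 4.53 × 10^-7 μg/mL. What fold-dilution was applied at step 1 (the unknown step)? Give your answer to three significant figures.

Step 1: unknown factor x
Step 2: 3 mL brought to 18 mL → factor 18/3 = 6
Step 3: 0.32 mL + 1950 μL = 2.27 mL total → factor 2.27/0.32 = 7.0938
Step 4: 70 μL + 2200 μL = 2270 μL total → factor 2270/70 = 32.429
Step 5: 0.72 mL brought to 27.5 mL → factor 27.5/0.72 = 38.194
Product of known-step factors = 52718
Overall factor = 1.20 μg/mL / (4.53 × 10^-7 μg/mL) = 2.649 × 10^6
x = 2.649 × 10^6 / 52718 = 50.2

50.2-fold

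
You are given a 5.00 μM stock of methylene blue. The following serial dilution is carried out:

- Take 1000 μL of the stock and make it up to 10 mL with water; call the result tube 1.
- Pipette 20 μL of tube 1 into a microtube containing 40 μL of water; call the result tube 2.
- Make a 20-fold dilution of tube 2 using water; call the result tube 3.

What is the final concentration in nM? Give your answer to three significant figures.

Step 1: 1000 μL brought to 10 mL → factor 10000/1000 = 10
Step 2: 20 μL + 40 μL = 60 μL total → factor 60/20 = 3
Step 3: 20-fold → factor 20
Overall dilution factor = 10 × 3 × 20 = 600
Final = 5.00 μM / 600 = 0.008333 μM = 8.33 nM

8.33 nM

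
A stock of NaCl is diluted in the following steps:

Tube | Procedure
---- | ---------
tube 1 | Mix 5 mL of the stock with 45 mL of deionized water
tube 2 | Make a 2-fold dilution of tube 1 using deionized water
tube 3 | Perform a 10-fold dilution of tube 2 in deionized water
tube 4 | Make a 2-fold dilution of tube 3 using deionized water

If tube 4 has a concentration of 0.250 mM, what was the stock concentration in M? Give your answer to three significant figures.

Step 1: 5 mL + 45 mL = 50 mL total → factor 50/5 = 10
Step 2: 2-fold → factor 2
Step 3: 10-fold → factor 10
Step 4: 2-fold → factor 2
Overall dilution factor = 10 × 2 × 10 × 2 = 400
Stock = 0.250 mM × 400 = 100.0 mM = 0.100 M

0.100 M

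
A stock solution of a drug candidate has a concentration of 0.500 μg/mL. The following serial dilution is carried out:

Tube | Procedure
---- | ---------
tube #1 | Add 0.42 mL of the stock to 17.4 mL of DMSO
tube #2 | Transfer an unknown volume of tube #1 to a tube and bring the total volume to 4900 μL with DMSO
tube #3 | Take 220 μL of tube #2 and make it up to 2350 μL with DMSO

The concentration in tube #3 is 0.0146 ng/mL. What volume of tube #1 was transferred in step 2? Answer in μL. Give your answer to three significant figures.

Step 1: 0.42 mL + 17.4 mL = 17.82 mL total → factor 17.82/0.42 = 42.429
Step 2: v brought to 4900 μL → factor = 4900 μL/v
Step 3: 220 μL brought to 2350 μL → factor 2350/220 = 10.682
Product of known-step factors = 453.21
Overall factor = 0.500 μg/mL / (0.0146 ng/mL) = 34247
Step-2 factor = 34247 / 453.21 = 75.564
v = 4900 μL / 75.564 = 64.8 μL

64.8 μL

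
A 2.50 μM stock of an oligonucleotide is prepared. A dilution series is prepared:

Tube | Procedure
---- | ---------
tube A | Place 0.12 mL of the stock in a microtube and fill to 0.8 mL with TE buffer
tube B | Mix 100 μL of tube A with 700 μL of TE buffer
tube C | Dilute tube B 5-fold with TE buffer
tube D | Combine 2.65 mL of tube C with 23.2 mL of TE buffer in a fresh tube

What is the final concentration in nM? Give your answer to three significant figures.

0.961 nM

Step 1: 0.12 mL brought to 0.8 mL → factor 0.8/0.12 = 6.6667
Step 2: 100 μL + 700 μL = 800 μL total → factor 800/100 = 8
Step 3: 5-fold → factor 5
Step 4: 2.65 mL + 23.2 mL = 25.85 mL total → factor 25.85/2.65 = 9.7547
Overall dilution factor = 6.6667 × 8 × 5 × 9.7547 = 2601.3
Final = 2.50 μM / 2601.3 = 0.0009611 μM = 0.961 nM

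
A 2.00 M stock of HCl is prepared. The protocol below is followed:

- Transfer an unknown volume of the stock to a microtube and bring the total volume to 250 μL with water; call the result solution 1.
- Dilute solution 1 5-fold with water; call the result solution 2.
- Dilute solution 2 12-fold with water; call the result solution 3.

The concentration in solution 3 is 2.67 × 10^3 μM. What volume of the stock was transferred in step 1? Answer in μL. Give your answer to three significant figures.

Step 1: v brought to 250 μL → factor = 250 μL/v
Step 2: 5-fold → factor 5
Step 3: 12-fold → factor 12
Product of known-step factors = 60
Overall factor = 2.00 M / (2.67 × 10^3 μM) = 749.06
Step-1 factor = 749.06 / 60 = 12.484
v = 250 μL / 12.484 = 20.0 μL

20.0 μL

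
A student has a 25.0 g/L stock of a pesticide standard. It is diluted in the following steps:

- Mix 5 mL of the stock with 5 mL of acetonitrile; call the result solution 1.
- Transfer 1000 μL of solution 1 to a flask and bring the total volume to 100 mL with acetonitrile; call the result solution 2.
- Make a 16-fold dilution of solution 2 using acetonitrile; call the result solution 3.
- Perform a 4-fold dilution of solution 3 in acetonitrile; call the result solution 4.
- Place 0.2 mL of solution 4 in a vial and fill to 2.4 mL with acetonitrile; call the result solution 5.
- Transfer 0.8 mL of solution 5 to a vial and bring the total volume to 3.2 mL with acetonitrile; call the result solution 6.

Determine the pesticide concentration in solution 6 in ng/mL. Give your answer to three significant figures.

40.7 ng/mL

Step 1: 5 mL + 5 mL = 10 mL total → factor 10/5 = 2
Step 2: 1000 μL brought to 100 mL → factor 1 × 10^5/1000 = 100
Step 3: 16-fold → factor 16
Step 4: 4-fold → factor 4
Step 5: 0.2 mL brought to 2.4 mL → factor 2.4/0.2 = 12
Step 6: 0.8 mL brought to 3.2 mL → factor 3.2/0.8 = 4
Overall dilution factor = 2 × 100 × 16 × 4 × 12 × 4 = 6.144 × 10^5
Final = 25.0 g/L / 6.144 × 10^5 = 4.069 × 10^-5 g/L = 40.7 ng/mL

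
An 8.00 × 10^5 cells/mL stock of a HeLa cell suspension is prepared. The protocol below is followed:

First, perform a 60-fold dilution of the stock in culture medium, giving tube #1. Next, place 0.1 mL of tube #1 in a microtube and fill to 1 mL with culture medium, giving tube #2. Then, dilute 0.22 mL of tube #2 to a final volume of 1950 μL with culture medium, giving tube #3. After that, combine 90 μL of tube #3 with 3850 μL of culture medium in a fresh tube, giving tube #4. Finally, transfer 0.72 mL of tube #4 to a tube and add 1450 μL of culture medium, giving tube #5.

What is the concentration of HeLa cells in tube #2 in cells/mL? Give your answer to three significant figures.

1.33 × 10^3 cells/mL

Step 1: 60-fold → factor 60
Step 2: 0.1 mL brought to 1 mL → factor 1/0.1 = 10
Dilution factor through tube #2 = 60 × 10 = 600
[tube #2] = 8.00 × 10^5 cells/mL / 600 = 1.33 × 10^3 cells/mL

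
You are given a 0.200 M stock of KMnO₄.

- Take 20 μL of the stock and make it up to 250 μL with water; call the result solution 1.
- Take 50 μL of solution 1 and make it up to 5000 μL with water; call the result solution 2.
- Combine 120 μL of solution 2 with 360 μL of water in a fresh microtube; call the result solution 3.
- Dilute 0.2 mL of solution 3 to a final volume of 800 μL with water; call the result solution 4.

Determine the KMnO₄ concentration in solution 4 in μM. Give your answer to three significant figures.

Step 1: 20 μL brought to 250 μL → factor 250/20 = 12.5
Step 2: 50 μL brought to 5000 μL → factor 5000/50 = 100
Step 3: 120 μL + 360 μL = 480 μL total → factor 480/120 = 4
Step 4: 0.2 mL brought to 800 μL → factor 0.8/0.2 = 4
Overall dilution factor = 12.5 × 100 × 4 × 4 = 20000
Final = 0.200 M / 20000 = 1.000 × 10^-5 M = 10.0 μM

10.0 μM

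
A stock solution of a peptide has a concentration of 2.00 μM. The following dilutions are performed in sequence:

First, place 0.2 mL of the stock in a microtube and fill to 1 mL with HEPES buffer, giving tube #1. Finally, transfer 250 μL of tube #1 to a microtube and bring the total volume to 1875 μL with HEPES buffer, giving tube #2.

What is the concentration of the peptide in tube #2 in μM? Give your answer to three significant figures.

0.0533 μM

Step 1: 0.2 mL brought to 1 mL → factor 1/0.2 = 5
Step 2: 250 μL brought to 1875 μL → factor 1875/250 = 7.5
Overall dilution factor = 5 × 7.5 = 37.5
Final = 2.00 μM / 37.5 = 0.0533 μM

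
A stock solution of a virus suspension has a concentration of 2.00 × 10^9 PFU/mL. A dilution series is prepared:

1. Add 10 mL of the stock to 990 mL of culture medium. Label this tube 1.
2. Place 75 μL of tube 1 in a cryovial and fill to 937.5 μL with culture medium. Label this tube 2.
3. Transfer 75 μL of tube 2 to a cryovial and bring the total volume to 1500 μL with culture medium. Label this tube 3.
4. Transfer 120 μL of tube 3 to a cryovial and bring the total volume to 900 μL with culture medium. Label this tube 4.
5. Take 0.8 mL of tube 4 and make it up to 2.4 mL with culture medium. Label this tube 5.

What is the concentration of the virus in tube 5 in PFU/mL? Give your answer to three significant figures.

Step 1: 10 mL + 990 mL = 1000 mL total → factor 1000/10 = 100
Step 2: 75 μL brought to 937.5 μL → factor 937.5/75 = 12.5
Step 3: 75 μL brought to 1500 μL → factor 1500/75 = 20
Step 4: 120 μL brought to 900 μL → factor 900/120 = 7.5
Step 5: 0.8 mL brought to 2.4 mL → factor 2.4/0.8 = 3
Overall dilution factor = 100 × 12.5 × 20 × 7.5 × 3 = 5.625 × 10^5
Final = 2.00 × 10^9 PFU/mL / 5.625 × 10^5 = 3.56 × 10^3 PFU/mL

3.56 × 10^3 PFU/mL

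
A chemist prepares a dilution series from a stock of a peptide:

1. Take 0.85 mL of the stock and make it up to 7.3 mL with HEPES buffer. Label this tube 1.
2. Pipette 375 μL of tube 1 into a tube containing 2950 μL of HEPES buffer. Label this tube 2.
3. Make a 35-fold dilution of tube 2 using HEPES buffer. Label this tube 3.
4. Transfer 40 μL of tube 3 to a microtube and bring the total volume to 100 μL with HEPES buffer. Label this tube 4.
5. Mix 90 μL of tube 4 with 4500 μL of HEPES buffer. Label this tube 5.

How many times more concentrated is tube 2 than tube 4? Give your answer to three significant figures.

Step 1: 0.85 mL brought to 7.3 mL → factor 7.3/0.85 = 8.5882
Step 2: 375 μL + 2950 μL = 3325 μL total → factor 3325/375 = 8.8667
Step 3: 35-fold → factor 35
Step 4: 40 μL brought to 100 μL → factor 100/40 = 2.5
Dilution factor to tube 2 = 76.149; to tube 4 = 6663
[tube 2]/[tube 4] = (factor to tube 4)/(factor to tube 2) = 6663/76.149 = 87.5

87.5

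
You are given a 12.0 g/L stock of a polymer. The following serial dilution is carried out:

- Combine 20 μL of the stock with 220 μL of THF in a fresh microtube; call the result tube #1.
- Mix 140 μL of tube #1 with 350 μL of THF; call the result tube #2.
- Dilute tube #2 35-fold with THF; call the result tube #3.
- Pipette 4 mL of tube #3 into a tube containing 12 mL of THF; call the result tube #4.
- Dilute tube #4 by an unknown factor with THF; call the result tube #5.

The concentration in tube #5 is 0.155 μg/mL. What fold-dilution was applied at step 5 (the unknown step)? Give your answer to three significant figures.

13.2-fold

Step 1: 20 μL + 220 μL = 240 μL total → factor 240/20 = 12
Step 2: 140 μL + 350 μL = 490 μL total → factor 490/140 = 3.5
Step 3: 35-fold → factor 35
Step 4: 4 mL + 12 mL = 16 mL total → factor 16/4 = 4
Step 5: unknown factor x
Product of known-step factors = 5880
Overall factor = 12.0 g/L / (0.155 μg/mL) = 77419
x = 77419 / 5880 = 13.2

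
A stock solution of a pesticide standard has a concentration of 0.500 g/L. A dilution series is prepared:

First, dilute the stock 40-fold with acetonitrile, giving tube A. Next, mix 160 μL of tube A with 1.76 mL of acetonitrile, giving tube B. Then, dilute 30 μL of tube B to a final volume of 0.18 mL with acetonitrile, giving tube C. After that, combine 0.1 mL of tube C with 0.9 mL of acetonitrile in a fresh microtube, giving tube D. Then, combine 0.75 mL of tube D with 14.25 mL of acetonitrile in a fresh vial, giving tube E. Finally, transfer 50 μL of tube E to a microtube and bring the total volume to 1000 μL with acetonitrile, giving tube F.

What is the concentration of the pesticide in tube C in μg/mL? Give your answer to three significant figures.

Step 1: 40-fold → factor 40
Step 2: 160 μL + 1.76 mL = 1920 μL total → factor 1920/160 = 12
Step 3: 30 μL brought to 0.18 mL → factor 180/30 = 6
Dilution factor through tube C = 40 × 12 × 6 = 2880
[tube C] = 0.500 g/L / 2880 = 0.0001736 g/L = 0.174 μg/mL

0.174 μg/mL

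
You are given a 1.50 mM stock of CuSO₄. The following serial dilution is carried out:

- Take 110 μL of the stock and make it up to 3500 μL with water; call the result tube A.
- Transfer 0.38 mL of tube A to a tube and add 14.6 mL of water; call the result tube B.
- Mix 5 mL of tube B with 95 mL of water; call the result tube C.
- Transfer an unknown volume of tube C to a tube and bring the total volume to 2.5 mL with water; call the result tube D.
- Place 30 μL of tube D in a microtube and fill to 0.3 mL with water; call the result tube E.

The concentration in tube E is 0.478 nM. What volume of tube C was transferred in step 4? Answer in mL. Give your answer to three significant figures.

0.200 mL

Step 1: 110 μL brought to 3500 μL → factor 3500/110 = 31.818
Step 2: 0.38 mL + 14.6 mL = 14.98 mL total → factor 14.98/0.38 = 39.421
Step 3: 5 mL + 95 mL = 100 mL total → factor 100/5 = 20
Step 4: v brought to 2.5 mL → factor = 2.5 mL/v
Step 5: 30 μL brought to 0.3 mL → factor 300/30 = 10
Product of known-step factors = 2.5086 × 10^5
Overall factor = 1.50 mM / (0.478 nM) = 3.1381 × 10^6
Step-4 factor = 3.1381 × 10^6 / 2.5086 × 10^5 = 12.509
v = 2.5 mL / 12.509 = 0.200 mL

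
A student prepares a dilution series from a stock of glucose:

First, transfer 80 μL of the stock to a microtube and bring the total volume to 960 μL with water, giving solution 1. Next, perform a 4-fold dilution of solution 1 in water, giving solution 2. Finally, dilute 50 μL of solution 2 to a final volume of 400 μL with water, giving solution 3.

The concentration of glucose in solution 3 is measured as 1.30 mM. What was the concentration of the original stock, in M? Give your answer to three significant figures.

0.499 M

Step 1: 80 μL brought to 960 μL → factor 960/80 = 12
Step 2: 4-fold → factor 4
Step 3: 50 μL brought to 400 μL → factor 400/50 = 8
Overall dilution factor = 12 × 4 × 8 = 384
Stock = 1.30 mM × 384 = 499.2 mM = 0.499 M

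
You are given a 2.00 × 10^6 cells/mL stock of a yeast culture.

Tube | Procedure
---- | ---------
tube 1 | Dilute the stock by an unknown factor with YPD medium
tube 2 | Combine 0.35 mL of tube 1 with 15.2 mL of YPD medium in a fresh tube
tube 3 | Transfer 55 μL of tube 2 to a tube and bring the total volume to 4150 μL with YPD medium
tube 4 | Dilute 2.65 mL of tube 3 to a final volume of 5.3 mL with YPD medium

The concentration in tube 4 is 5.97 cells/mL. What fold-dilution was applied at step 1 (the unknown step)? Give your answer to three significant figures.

Step 1: unknown factor x
Step 2: 0.35 mL + 15.2 mL = 15.55 mL total → factor 15.55/0.35 = 44.429
Step 3: 55 μL brought to 4150 μL → factor 4150/55 = 75.455
Step 4: 2.65 mL brought to 5.3 mL → factor 5.3/2.65 = 2
Product of known-step factors = 6704.7
Overall factor = 2.00 × 10^6 cells/mL / (5.97 cells/mL) = 3.3501 × 10^5
x = 3.3501 × 10^5 / 6704.7 = 50.0

50.0-fold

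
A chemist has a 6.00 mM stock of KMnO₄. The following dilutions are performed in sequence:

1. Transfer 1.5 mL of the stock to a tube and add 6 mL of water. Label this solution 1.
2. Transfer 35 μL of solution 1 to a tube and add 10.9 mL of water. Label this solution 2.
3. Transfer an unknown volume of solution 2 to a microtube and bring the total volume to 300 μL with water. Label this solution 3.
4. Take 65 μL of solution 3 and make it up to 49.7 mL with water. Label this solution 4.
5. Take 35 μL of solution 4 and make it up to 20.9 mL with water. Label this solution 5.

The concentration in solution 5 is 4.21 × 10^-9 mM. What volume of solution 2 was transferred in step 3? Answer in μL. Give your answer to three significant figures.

150 μL

Step 1: 1.5 mL + 6 mL = 7.5 mL total → factor 7.5/1.5 = 5
Step 2: 35 μL + 10.9 mL = 10935 μL total → factor 10935/35 = 312.43
Step 3: v brought to 300 μL → factor = 300 μL/v
Step 4: 65 μL brought to 49.7 mL → factor 49700/65 = 764.62
Step 5: 35 μL brought to 20.9 mL → factor 20900/35 = 597.14
Product of known-step factors = 7.1325 × 10^8
Overall factor = 6.00 mM / (4.21 × 10^-9 mM) = 1.4252 × 10^9
Step-3 factor = 1.4252 × 10^9 / 7.1325 × 10^8 = 1.9981
v = 300 μL / 1.9981 = 150 μL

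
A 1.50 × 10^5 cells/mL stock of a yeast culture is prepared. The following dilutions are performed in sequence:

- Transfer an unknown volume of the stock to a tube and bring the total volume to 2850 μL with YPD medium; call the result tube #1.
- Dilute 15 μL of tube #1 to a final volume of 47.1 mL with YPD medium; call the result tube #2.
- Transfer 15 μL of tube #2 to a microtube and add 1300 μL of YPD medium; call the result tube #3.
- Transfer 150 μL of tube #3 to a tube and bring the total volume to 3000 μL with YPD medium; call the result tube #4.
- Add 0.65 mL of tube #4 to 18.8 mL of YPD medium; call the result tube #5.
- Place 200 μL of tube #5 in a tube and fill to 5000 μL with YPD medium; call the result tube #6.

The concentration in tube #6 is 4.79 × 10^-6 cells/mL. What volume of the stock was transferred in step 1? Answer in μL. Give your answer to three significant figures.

375 μL

Step 1: v brought to 2850 μL → factor = 2850 μL/v
Step 2: 15 μL brought to 47.1 mL → factor 47100/15 = 3140
Step 3: 15 μL + 1300 μL = 1315 μL total → factor 1315/15 = 87.667
Step 4: 150 μL brought to 3000 μL → factor 3000/150 = 20
Step 5: 0.65 mL + 18.8 mL = 19.45 mL total → factor 19.45/0.65 = 29.923
Step 6: 200 μL brought to 5000 μL → factor 5000/200 = 25
Product of known-step factors = 4.1185 × 10^9
Overall factor = 1.50 × 10^5 cells/mL / (4.79 × 10^-6 cells/mL) = 3.1315 × 10^10
Step-1 factor = 3.1315 × 10^10 / 4.1185 × 10^9 = 7.6035
v = 2850 μL / 7.6035 = 375 μL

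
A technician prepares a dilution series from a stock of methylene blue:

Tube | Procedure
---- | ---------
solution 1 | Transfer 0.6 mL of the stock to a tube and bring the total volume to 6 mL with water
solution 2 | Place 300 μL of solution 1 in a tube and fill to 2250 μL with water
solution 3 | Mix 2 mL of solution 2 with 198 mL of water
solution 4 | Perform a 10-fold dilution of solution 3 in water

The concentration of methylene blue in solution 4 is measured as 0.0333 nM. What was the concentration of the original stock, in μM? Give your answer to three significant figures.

Step 1: 0.6 mL brought to 6 mL → factor 6/0.6 = 10
Step 2: 300 μL brought to 2250 μL → factor 2250/300 = 7.5
Step 3: 2 mL + 198 mL = 200 mL total → factor 200/2 = 100
Step 4: 10-fold → factor 10
Overall dilution factor = 10 × 7.5 × 100 × 10 = 75000
Stock = 0.0333 nM × 75000 = 2498 nM = 2.50 μM

2.50 μM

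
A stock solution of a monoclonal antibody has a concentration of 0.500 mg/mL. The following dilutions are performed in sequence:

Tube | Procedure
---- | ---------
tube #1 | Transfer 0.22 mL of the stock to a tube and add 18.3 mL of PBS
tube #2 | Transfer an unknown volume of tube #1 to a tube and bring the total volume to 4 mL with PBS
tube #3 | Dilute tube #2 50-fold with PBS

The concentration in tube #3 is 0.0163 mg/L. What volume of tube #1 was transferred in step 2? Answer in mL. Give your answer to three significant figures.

0.549 mL

Step 1: 0.22 mL + 18.3 mL = 18.52 mL total → factor 18.52/0.22 = 84.182
Step 2: v brought to 4 mL → factor = 4 mL/v
Step 3: 50-fold → factor 50
Product of known-step factors = 4209.1
Overall factor = 0.500 mg/mL / (0.0163 mg/L) = 30675
Step-2 factor = 30675 / 4209.1 = 7.2878
v = 4 mL / 7.2878 = 0.549 mL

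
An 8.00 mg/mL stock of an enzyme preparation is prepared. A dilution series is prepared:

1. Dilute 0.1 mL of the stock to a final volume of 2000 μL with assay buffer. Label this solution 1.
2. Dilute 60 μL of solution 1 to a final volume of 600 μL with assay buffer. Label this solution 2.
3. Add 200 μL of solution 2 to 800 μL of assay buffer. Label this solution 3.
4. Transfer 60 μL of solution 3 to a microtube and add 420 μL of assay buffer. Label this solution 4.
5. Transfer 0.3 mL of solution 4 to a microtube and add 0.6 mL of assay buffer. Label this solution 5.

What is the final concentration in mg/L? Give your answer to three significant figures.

0.333 mg/L

Step 1: 0.1 mL brought to 2000 μL → factor 2/0.1 = 20
Step 2: 60 μL brought to 600 μL → factor 600/60 = 10
Step 3: 200 μL + 800 μL = 1000 μL total → factor 1000/200 = 5
Step 4: 60 μL + 420 μL = 480 μL total → factor 480/60 = 8
Step 5: 0.3 mL + 0.6 mL = 0.9 mL total → factor 0.9/0.3 = 3
Overall dilution factor = 20 × 10 × 5 × 8 × 3 = 24000
Final = 8.00 mg/mL / 24000 = 0.0003333 mg/mL = 0.333 mg/L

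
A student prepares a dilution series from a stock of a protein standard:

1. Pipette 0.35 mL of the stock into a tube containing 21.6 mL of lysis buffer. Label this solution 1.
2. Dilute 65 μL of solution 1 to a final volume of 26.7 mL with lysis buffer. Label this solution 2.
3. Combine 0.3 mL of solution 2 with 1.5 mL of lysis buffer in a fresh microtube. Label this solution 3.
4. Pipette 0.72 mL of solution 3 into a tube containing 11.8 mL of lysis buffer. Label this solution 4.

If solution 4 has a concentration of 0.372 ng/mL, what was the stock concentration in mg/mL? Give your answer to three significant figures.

1.00 mg/mL

Step 1: 0.35 mL + 21.6 mL = 21.95 mL total → factor 21.95/0.35 = 62.714
Step 2: 65 μL brought to 26.7 mL → factor 26700/65 = 410.77
Step 3: 0.3 mL + 1.5 mL = 1.8 mL total → factor 1.8/0.3 = 6
Step 4: 0.72 mL + 11.8 mL = 12.52 mL total → factor 12.52/0.72 = 17.389
Overall dilution factor = 62.714 × 410.77 × 6 × 17.389 = 2.6877 × 10^6
Stock = 0.372 ng/mL × 2.6877 × 10^6 = 9.998 × 10^5 ng/mL = 1.00 mg/mL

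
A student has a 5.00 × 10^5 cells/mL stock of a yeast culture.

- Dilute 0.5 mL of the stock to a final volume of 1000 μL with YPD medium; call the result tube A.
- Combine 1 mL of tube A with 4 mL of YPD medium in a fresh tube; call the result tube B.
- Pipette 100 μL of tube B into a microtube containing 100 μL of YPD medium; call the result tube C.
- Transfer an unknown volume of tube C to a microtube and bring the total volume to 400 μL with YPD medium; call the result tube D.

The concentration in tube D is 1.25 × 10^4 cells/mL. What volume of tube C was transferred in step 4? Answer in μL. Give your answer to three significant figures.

Step 1: 0.5 mL brought to 1000 μL → factor 1/0.5 = 2
Step 2: 1 mL + 4 mL = 5 mL total → factor 5/1 = 5
Step 3: 100 μL + 100 μL = 200 μL total → factor 200/100 = 2
Step 4: v brought to 400 μL → factor = 400 μL/v
Product of known-step factors = 20
Overall factor = 5.00 × 10^5 cells/mL / (1.25 × 10^4 cells/mL) = 40
Step-4 factor = 40 / 20 = 2
v = 400 μL / 2 = 200 μL

200 μL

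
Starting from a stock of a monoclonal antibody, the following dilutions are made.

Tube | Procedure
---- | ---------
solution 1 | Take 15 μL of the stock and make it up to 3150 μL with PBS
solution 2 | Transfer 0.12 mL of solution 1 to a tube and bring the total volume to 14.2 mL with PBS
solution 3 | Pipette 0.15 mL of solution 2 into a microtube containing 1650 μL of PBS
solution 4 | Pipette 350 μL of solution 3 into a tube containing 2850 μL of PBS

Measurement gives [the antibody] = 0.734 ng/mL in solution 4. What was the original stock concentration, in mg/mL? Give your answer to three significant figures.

2.00 mg/mL

Step 1: 15 μL brought to 3150 μL → factor 3150/15 = 210
Step 2: 0.12 mL brought to 14.2 mL → factor 14.2/0.12 = 118.33
Step 3: 0.15 mL + 1650 μL = 1.8 mL total → factor 1.8/0.15 = 12
Step 4: 350 μL + 2850 μL = 3200 μL total → factor 3200/350 = 9.1429
Overall dilution factor = 210 × 118.33 × 12 × 9.1429 = 2.7264 × 10^6
Stock = 0.734 ng/mL × 2.7264 × 10^6 = 2.001 × 10^6 ng/mL = 2.00 mg/mL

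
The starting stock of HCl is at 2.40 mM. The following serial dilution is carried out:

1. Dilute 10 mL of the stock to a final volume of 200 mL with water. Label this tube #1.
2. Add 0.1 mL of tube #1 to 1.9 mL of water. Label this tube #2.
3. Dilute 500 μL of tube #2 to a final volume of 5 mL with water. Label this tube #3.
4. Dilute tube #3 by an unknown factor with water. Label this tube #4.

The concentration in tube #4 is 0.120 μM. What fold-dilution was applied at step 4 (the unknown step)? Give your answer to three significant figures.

5.00-fold

Step 1: 10 mL brought to 200 mL → factor 200/10 = 20
Step 2: 0.1 mL + 1.9 mL = 2 mL total → factor 2/0.1 = 20
Step 3: 500 μL brought to 5 mL → factor 5000/500 = 10
Step 4: unknown factor x
Product of known-step factors = 4000
Overall factor = 2.40 mM / (0.120 μM) = 20000
x = 20000 / 4000 = 5.00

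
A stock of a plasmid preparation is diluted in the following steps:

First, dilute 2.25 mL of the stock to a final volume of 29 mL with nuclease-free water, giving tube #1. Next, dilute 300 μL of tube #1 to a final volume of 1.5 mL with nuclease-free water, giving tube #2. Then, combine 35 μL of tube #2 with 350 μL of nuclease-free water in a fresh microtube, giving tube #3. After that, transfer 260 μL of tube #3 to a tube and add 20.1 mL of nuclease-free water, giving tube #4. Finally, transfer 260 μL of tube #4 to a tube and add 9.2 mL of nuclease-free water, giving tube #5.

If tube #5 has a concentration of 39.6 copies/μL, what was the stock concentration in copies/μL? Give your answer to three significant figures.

8.00 × 10^7 copies/μL

Step 1: 2.25 mL brought to 29 mL → factor 29/2.25 = 12.889
Step 2: 300 μL brought to 1.5 mL → factor 1500/300 = 5
Step 3: 35 μL + 350 μL = 385 μL total → factor 385/35 = 11
Step 4: 260 μL + 20.1 mL = 20360 μL total → factor 20360/260 = 78.308
Step 5: 260 μL + 9.2 mL = 9460 μL total → factor 9460/260 = 36.385
Overall dilution factor = 12.889 × 5 × 11 × 78.308 × 36.385 = 2.0198 × 10^6
Stock = 39.6 copies/μL × 2.0198 × 10^6 = 8.00 × 10^7 copies/μL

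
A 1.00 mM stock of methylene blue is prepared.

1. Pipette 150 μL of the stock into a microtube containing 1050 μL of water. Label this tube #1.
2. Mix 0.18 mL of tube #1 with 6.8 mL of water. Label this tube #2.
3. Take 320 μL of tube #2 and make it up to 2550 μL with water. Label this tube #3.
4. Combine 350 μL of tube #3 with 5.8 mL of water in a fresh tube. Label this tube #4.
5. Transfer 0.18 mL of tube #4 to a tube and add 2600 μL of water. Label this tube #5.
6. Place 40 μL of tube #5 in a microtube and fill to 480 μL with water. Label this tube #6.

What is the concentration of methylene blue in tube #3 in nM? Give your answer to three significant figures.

405 nM

Step 1: 150 μL + 1050 μL = 1200 μL total → factor 1200/150 = 8
Step 2: 0.18 mL + 6.8 mL = 6.98 mL total → factor 6.98/0.18 = 38.778
Step 3: 320 μL brought to 2550 μL → factor 2550/320 = 7.9688
Dilution factor through tube #3 = 8 × 38.778 × 7.9688 = 2472.1
[tube #3] = 1.00 mM / 2472.1 = 0.0004045 mM = 405 nM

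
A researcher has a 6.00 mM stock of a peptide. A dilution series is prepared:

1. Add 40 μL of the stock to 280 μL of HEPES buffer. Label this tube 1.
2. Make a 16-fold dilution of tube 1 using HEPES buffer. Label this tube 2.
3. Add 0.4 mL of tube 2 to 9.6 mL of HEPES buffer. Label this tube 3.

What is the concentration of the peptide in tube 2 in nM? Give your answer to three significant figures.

Step 1: 40 μL + 280 μL = 320 μL total → factor 320/40 = 8
Step 2: 16-fold → factor 16
Dilution factor through tube 2 = 8 × 16 = 128
[tube 2] = 6.00 mM / 128 = 0.04688 mM = 4.69 × 10^4 nM

4.69 × 10^4 nM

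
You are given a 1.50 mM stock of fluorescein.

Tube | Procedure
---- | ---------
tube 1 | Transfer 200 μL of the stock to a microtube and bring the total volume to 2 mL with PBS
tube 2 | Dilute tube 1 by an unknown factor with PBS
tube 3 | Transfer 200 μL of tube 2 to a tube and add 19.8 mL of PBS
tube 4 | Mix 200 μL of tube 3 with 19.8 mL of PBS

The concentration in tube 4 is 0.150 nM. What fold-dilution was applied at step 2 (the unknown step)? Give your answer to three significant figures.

100-fold

Step 1: 200 μL brought to 2 mL → factor 2000/200 = 10
Step 2: unknown factor x
Step 3: 200 μL + 19.8 mL = 20000 μL total → factor 20000/200 = 100
Step 4: 200 μL + 19.8 mL = 20000 μL total → factor 20000/200 = 100
Product of known-step factors = 1 × 10^5
Overall factor = 1.50 mM / (0.150 nM) = 1 × 10^7
x = 1 × 10^7 / 1 × 10^5 = 100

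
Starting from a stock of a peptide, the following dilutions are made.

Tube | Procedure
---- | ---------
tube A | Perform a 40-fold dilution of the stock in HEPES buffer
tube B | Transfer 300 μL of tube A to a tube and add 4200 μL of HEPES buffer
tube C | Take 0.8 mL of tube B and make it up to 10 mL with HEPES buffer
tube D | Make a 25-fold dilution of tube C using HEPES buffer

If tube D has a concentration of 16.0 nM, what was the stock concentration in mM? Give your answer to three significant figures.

3.00 mM

Step 1: 40-fold → factor 40
Step 2: 300 μL + 4200 μL = 4500 μL total → factor 4500/300 = 15
Step 3: 0.8 mL brought to 10 mL → factor 10/0.8 = 12.5
Step 4: 25-fold → factor 25
Overall dilution factor = 40 × 15 × 12.5 × 25 = 1.875 × 10^5
Stock = 16.0 nM × 1.875 × 10^5 = 3.000 × 10^6 nM = 3.00 mM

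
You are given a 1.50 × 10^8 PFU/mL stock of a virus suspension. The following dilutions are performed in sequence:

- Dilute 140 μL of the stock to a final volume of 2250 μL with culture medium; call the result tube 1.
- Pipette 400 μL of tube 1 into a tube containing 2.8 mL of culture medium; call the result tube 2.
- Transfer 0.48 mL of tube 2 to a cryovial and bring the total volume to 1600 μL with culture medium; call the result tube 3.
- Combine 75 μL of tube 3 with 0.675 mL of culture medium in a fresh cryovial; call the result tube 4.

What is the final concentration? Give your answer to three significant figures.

Step 1: 140 μL brought to 2250 μL → factor 2250/140 = 16.071
Step 2: 400 μL + 2.8 mL = 3200 μL total → factor 3200/400 = 8
Step 3: 0.48 mL brought to 1600 μL → factor 1.6/0.48 = 3.3333
Step 4: 75 μL + 0.675 mL = 750 μL total → factor 750/75 = 10
Overall dilution factor = 16.071 × 8 × 3.3333 × 10 = 4285.7
Final = 1.50 × 10^8 PFU/mL / 4285.7 = 3.50 × 10^4 PFU/mL

3.50 × 10^4 PFU/mL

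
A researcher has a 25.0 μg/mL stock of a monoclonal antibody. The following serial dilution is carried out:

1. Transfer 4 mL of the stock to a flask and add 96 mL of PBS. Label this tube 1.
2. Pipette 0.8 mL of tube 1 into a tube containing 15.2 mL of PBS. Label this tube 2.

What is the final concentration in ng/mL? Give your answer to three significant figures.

50.0 ng/mL

Step 1: 4 mL + 96 mL = 100 mL total → factor 100/4 = 25
Step 2: 0.8 mL + 15.2 mL = 16 mL total → factor 16/0.8 = 20
Overall dilution factor = 25 × 20 = 500
Final = 25.0 μg/mL / 500 = 0.05000 μg/mL = 50.0 ng/mL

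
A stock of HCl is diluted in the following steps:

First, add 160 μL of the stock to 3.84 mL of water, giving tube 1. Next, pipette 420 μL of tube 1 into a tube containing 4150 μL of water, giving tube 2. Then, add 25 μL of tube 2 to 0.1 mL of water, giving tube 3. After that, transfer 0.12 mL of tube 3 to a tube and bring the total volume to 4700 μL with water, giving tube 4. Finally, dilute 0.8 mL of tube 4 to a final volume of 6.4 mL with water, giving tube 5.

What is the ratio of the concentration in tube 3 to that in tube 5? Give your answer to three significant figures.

313

Step 1: 160 μL + 3.84 mL = 4000 μL total → factor 4000/160 = 25
Step 2: 420 μL + 4150 μL = 4570 μL total → factor 4570/420 = 10.881
Step 3: 25 μL + 0.1 mL = 125 μL total → factor 125/25 = 5
Step 4: 0.12 mL brought to 4700 μL → factor 4.7/0.12 = 39.167
Step 5: 0.8 mL brought to 6.4 mL → factor 6.4/0.8 = 8
Dilution factor to tube 3 = 1360.1; to tube 5 = 4.2617 × 10^5
[tube 3]/[tube 5] = (factor to tube 5)/(factor to tube 3) = 4.2617 × 10^5/1360.1 = 313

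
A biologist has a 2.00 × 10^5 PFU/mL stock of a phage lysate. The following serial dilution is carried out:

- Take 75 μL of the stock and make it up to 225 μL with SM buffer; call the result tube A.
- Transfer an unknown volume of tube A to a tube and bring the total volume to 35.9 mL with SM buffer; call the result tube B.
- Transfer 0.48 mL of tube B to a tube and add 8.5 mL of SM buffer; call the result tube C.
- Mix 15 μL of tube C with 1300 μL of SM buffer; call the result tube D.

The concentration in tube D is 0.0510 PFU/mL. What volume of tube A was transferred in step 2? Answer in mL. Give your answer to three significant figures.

0.0450 mL

Step 1: 75 μL brought to 225 μL → factor 225/75 = 3
Step 2: v brought to 35.9 mL → factor = 35.9 mL/v
Step 3: 0.48 mL + 8.5 mL = 8.98 mL total → factor 8.98/0.48 = 18.708
Step 4: 15 μL + 1300 μL = 1315 μL total → factor 1315/15 = 87.667
Product of known-step factors = 4920.3
Overall factor = 2.00 × 10^5 PFU/mL / (0.0510 PFU/mL) = 3.9216 × 10^6
Step-2 factor = 3.9216 × 10^6 / 4920.3 = 797.02
v = 35.9 mL / 797.02 = 0.0450 mL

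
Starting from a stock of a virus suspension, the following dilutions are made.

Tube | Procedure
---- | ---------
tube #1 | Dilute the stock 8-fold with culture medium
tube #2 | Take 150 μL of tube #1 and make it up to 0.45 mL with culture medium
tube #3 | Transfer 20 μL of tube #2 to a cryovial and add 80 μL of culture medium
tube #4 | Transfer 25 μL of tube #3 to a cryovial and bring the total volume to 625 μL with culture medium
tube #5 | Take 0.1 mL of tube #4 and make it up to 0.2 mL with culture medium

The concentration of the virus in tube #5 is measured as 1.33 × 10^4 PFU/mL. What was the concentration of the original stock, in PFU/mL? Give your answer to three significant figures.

Step 1: 8-fold → factor 8
Step 2: 150 μL brought to 0.45 mL → factor 450/150 = 3
Step 3: 20 μL + 80 μL = 100 μL total → factor 100/20 = 5
Step 4: 25 μL brought to 625 μL → factor 625/25 = 25
Step 5: 0.1 mL brought to 0.2 mL → factor 0.2/0.1 = 2
Overall dilution factor = 8 × 3 × 5 × 25 × 2 = 6000
Stock = 1.33 × 10^4 PFU/mL × 6000 = 7.98 × 10^7 PFU/mL

7.98 × 10^7 PFU/mL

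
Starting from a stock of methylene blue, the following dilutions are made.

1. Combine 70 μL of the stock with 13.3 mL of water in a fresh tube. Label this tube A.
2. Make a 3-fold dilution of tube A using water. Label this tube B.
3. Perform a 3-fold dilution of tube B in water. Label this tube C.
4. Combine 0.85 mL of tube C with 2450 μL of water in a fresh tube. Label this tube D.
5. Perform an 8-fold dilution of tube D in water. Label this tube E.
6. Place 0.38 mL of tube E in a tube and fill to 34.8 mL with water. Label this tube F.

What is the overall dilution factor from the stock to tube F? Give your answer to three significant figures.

4.89 × 10^6

Step 1: 70 μL + 13.3 mL = 13370 μL total → factor 13370/70 = 191
Step 2: 3-fold → factor 3
Step 3: 3-fold → factor 3
Step 4: 0.85 mL + 2450 μL = 3.3 mL total → factor 3.3/0.85 = 3.8824
Step 5: 8-fold → factor 8
Step 6: 0.38 mL brought to 34.8 mL → factor 34.8/0.38 = 91.579
Overall dilution factor = 191 × 3 × 3 × 3.8824 × 8 × 91.579 = 4.8894 × 10^6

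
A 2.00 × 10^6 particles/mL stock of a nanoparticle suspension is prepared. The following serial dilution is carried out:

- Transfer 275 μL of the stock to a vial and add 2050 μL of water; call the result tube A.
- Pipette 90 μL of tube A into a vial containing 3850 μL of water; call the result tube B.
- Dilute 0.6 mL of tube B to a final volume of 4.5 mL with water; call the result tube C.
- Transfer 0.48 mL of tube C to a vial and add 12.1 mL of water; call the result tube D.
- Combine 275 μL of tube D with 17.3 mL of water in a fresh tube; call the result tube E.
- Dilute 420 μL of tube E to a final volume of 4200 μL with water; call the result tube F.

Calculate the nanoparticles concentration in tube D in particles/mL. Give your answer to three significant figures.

27.5 particles/mL

Step 1: 275 μL + 2050 μL = 2325 μL total → factor 2325/275 = 8.4545
Step 2: 90 μL + 3850 μL = 3940 μL total → factor 3940/90 = 43.778
Step 3: 0.6 mL brought to 4.5 mL → factor 4.5/0.6 = 7.5
Step 4: 0.48 mL + 12.1 mL = 12.58 mL total → factor 12.58/0.48 = 26.208
Dilution factor through tube D = 8.4545 × 43.778 × 7.5 × 26.208 = 72752
[tube D] = 2.00 × 10^6 particles/mL / 72752 = 27.5 particles/mL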